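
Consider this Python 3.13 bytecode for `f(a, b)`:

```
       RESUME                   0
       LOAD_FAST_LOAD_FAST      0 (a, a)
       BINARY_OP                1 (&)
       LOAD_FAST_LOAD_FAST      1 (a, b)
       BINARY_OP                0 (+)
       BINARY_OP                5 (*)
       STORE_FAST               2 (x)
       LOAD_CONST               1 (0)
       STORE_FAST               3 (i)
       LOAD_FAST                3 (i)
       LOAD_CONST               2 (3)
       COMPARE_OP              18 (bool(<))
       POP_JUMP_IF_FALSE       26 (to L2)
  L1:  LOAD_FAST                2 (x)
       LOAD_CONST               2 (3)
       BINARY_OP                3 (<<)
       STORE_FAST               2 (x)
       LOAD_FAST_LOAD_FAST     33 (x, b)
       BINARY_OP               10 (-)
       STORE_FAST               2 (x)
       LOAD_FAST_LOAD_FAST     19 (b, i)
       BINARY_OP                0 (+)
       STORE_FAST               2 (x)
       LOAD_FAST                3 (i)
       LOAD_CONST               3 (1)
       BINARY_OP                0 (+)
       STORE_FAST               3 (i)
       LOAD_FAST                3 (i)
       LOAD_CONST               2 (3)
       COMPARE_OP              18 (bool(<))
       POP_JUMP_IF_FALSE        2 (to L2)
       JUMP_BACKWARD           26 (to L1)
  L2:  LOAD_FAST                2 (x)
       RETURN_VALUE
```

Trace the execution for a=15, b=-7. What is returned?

LOAD_FAST_LOAD_FAST a,a → push 15,15
BINARY_OP & → 15 & 15 = 15
LOAD_FAST_LOAD_FAST a,b → push 15,-7
BINARY_OP + → 15 + -7 = 8
BINARY_OP * → 15 * 8 = 120
STORE_FAST x → x=120
LOAD_CONST → push 0
STORE_FAST i → i=0
LOAD_FAST i → push 0
LOAD_CONST → push 3
COMPARE_OP bool(<) → 0 vs 3 = True
POP_JUMP_IF_FALSE → pop True; no jump
LOAD_FAST x → push 120
LOAD_CONST → push 3
BINARY_OP << → 120 << 3 = 960
STORE_FAST x → x=960
LOAD_FAST_LOAD_FAST x,b → push 960,-7
BINARY_OP - → 960 - -7 = 967
STORE_FAST x → x=967
LOAD_FAST_LOAD_FAST b,i → push -7,0
BINARY_OP + → -7 + 0 = -7
STORE_FAST x → x=-7
LOAD_FAST i → push 0
LOAD_CONST → push 1
BINARY_OP + → 0 + 1 = 1
STORE_FAST i → i=1
LOAD_FAST i → push 1
LOAD_CONST → push 3
COMPARE_OP bool(<) → 1 vs 3 = True
POP_JUMP_IF_FALSE → pop True; no jump
LOAD_FAST x → push -7
LOAD_CONST → push 3
BINARY_OP << → -7 << 3 = -56
STORE_FAST x → x=-56
LOAD_FAST_LOAD_FAST x,b → push -56,-7
BINARY_OP - → -56 - -7 = -49
STORE_FAST x → x=-49
LOAD_FAST_LOAD_FAST b,i → push -7,1
BINARY_OP + → -7 + 1 = -6
STORE_FAST x → x=-6
LOAD_FAST i → push 1
LOAD_CONST → push 1
BINARY_OP + → 1 + 1 = 2
STORE_FAST i → i=2
LOAD_FAST i → push 2
LOAD_CONST → push 3
COMPARE_OP bool(<) → 2 vs 3 = True
POP_JUMP_IF_FALSE → pop True; no jump
LOAD_FAST x → push -6
LOAD_CONST → push 3
BINARY_OP << → -6 << 3 = -48
STORE_FAST x → x=-48
LOAD_FAST_LOAD_FAST x,b → push -48,-7
BINARY_OP - → -48 - -7 = -41
STORE_FAST x → x=-41
LOAD_FAST_LOAD_FAST b,i → push -7,2
BINARY_OP + → -7 + 2 = -5
STORE_FAST x → x=-5
LOAD_FAST i → push 2
LOAD_CONST → push 1
BINARY_OP + → 2 + 1 = 3
STORE_FAST i → i=3
LOAD_FAST i → push 3
LOAD_CONST → push 3
COMPARE_OP bool(<) → 3 vs 3 = False
POP_JUMP_IF_FALSE → pop False; jump
LOAD_FAST x → push -5
RETURN_VALUE → return -5.

-5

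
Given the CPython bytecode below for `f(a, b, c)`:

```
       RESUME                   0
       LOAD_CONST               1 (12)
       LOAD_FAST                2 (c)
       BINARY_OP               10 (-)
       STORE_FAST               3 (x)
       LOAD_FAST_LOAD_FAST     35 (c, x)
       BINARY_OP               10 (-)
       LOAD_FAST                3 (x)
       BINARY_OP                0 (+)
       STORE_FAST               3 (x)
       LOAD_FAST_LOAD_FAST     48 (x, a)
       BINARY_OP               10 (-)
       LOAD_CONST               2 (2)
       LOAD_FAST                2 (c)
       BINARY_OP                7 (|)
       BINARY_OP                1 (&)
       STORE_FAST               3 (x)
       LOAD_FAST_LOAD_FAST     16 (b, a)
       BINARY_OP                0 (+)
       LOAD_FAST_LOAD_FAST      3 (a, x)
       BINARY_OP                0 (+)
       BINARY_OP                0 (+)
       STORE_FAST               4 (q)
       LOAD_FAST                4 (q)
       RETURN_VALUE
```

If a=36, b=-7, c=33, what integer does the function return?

98

LOAD_CONST → push 12. Stack: [12]
LOAD_FAST c → push 33. Stack: [12, 33]
BINARY_OP - → 12 - 33 = -21. Stack: [-21]
STORE_FAST x → x=-21. Stack: []
LOAD_FAST_LOAD_FAST c,x → push 33,-21. Stack: [33, -21]
BINARY_OP - → 33 - -21 = 54. Stack: [54]
LOAD_FAST x → push -21. Stack: [54, -21]
BINARY_OP + → 54 + -21 = 33. Stack: [33]
STORE_FAST x → x=33. Stack: []
LOAD_FAST_LOAD_FAST x,a → push 33,36. Stack: [33, 36]
BINARY_OP - → 33 - 36 = -3. Stack: [-3]
LOAD_CONST → push 2. Stack: [-3, 2]
LOAD_FAST c → push 33. Stack: [-3, 2, 33]
BINARY_OP | → 2 | 33 = 35. Stack: [-3, 35]
BINARY_OP & → -3 & 35 = 33. Stack: [33]
STORE_FAST x → x=33. Stack: []
LOAD_FAST_LOAD_FAST b,a → push -7,36. Stack: [-7, 36]
BINARY_OP + → -7 + 36 = 29. Stack: [29]
LOAD_FAST_LOAD_FAST a,x → push 36,33. Stack: [29, 36, 33]
BINARY_OP + → 36 + 33 = 69. Stack: [29, 69]
BINARY_OP + → 29 + 69 = 98. Stack: [98]
STORE_FAST q → q=98. Stack: []
LOAD_FAST q → push 98. Stack: [98]
RETURN_VALUE → return 98.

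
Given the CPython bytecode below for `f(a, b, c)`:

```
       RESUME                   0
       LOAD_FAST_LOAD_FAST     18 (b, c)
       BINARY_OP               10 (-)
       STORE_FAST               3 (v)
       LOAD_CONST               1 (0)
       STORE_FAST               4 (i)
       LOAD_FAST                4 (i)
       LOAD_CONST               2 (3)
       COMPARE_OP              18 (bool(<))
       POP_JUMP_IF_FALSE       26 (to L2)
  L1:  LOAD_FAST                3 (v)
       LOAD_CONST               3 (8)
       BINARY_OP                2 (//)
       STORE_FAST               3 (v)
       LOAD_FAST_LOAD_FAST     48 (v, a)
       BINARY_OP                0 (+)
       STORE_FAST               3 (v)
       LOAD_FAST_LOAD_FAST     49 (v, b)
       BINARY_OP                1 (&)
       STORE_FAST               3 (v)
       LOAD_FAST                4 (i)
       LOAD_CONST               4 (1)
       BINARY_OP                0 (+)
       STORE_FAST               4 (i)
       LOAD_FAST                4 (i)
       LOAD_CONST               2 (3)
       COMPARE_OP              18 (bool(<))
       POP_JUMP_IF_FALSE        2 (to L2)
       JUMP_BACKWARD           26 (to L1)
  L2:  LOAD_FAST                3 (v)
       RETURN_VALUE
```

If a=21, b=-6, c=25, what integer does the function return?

LOAD_FAST_LOAD_FAST b,c → push -6,25. Stack: [-6, 25]
BINARY_OP - → -6 - 25 = -31. Stack: [-31]
STORE_FAST v → v=-31. Stack: []
LOAD_CONST → push 0. Stack: [0]
STORE_FAST i → i=0. Stack: []
LOAD_FAST i → push 0. Stack: [0]
LOAD_CONST → push 3. Stack: [0, 3]
COMPARE_OP bool(<) → 0 vs 3 = True. Stack: [True]
POP_JUMP_IF_FALSE → pop True; no jump. Stack: []
LOAD_FAST v → push -31. Stack: [-31]
LOAD_CONST → push 8. Stack: [-31, 8]
BINARY_OP // → -31 // 8 = -4. Stack: [-4]
STORE_FAST v → v=-4. Stack: []
LOAD_FAST_LOAD_FAST v,a → push -4,21. Stack: [-4, 21]
BINARY_OP + → -4 + 21 = 17. Stack: [17]
STORE_FAST v → v=17. Stack: []
LOAD_FAST_LOAD_FAST v,b → push 17,-6. Stack: [17, -6]
BINARY_OP & → 17 & -6 = 16. Stack: [16]
STORE_FAST v → v=16. Stack: []
LOAD_FAST i → push 0. Stack: [0]
LOAD_CONST → push 1. Stack: [0, 1]
BINARY_OP + → 0 + 1 = 1. Stack: [1]
STORE_FAST i → i=1. Stack: []
LOAD_FAST i → push 1. Stack: [1]
LOAD_CONST → push 3. Stack: [1, 3]
COMPARE_OP bool(<) → 1 vs 3 = True. Stack: [True]
POP_JUMP_IF_FALSE → pop True; no jump. Stack: []
LOAD_FAST v → push 16. Stack: [16]
LOAD_CONST → push 8. Stack: [16, 8]
BINARY_OP // → 16 // 8 = 2. Stack: [2]
STORE_FAST v → v=2. Stack: []
LOAD_FAST_LOAD_FAST v,a → push 2,21. Stack: [2, 21]
BINARY_OP + → 2 + 21 = 23. Stack: [23]
STORE_FAST v → v=23. Stack: []
LOAD_FAST_LOAD_FAST v,b → push 23,-6. Stack: [23, -6]
BINARY_OP & → 23 & -6 = 18. Stack: [18]
STORE_FAST v → v=18. Stack: []
LOAD_FAST i → push 1. Stack: [1]
LOAD_CONST → push 1. Stack: [1, 1]
BINARY_OP + → 1 + 1 = 2. Stack: [2]
STORE_FAST i → i=2. Stack: []
LOAD_FAST i → push 2. Stack: [2]
LOAD_CONST → push 3. Stack: [2, 3]
COMPARE_OP bool(<) → 2 vs 3 = True. Stack: [True]
POP_JUMP_IF_FALSE → pop True; no jump. Stack: []
LOAD_FAST v → push 18. Stack: [18]
LOAD_CONST → push 8. Stack: [18, 8]
BINARY_OP // → 18 // 8 = 2. Stack: [2]
STORE_FAST v → v=2. Stack: []
LOAD_FAST_LOAD_FAST v,a → push 2,21. Stack: [2, 21]
BINARY_OP + → 2 + 21 = 23. Stack: [23]
STORE_FAST v → v=23. Stack: []
LOAD_FAST_LOAD_FAST v,b → push 23,-6. Stack: [23, -6]
BINARY_OP & → 23 & -6 = 18. Stack: [18]
STORE_FAST v → v=18. Stack: []
LOAD_FAST i → push 2. Stack: [2]
LOAD_CONST → push 1. Stack: [2, 1]
BINARY_OP + → 2 + 1 = 3. Stack: [3]
STORE_FAST i → i=3. Stack: []
LOAD_FAST i → push 3. Stack: [3]
LOAD_CONST → push 3. Stack: [3, 3]
COMPARE_OP bool(<) → 3 vs 3 = False. Stack: [False]
POP_JUMP_IF_FALSE → pop False; jump. Stack: []
LOAD_FAST v → push 18. Stack: [18]
RETURN_VALUE → return 18.

18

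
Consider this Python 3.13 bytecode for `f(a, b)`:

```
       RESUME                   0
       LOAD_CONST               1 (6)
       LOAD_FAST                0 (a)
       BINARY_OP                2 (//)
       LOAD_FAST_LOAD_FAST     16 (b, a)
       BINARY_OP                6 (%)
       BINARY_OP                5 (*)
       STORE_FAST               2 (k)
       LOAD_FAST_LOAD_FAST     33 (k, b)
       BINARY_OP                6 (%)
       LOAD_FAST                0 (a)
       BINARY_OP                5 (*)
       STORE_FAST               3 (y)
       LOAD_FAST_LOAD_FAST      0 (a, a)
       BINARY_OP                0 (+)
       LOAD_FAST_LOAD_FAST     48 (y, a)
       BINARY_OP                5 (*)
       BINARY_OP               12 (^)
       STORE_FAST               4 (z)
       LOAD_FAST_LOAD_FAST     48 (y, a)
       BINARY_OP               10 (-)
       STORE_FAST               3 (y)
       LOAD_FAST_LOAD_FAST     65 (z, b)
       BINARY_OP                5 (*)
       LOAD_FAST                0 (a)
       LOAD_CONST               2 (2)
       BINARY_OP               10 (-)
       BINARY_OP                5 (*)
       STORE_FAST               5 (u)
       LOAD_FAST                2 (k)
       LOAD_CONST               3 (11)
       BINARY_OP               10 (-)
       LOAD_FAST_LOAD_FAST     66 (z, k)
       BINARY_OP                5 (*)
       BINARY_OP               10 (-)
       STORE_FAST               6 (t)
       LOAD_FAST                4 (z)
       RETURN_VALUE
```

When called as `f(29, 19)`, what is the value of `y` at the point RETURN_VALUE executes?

-29

LOAD_CONST → push 6. Stack: [6]
LOAD_FAST a → push 29. Stack: [6, 29]
BINARY_OP // → 6 // 29 = 0. Stack: [0]
LOAD_FAST_LOAD_FAST b,a → push 19,29. Stack: [0, 19, 29]
BINARY_OP % → 19 % 29 = 19. Stack: [0, 19]
BINARY_OP * → 0 * 19 = 0. Stack: [0]
STORE_FAST k → k=0. Stack: []
LOAD_FAST_LOAD_FAST k,b → push 0,19. Stack: [0, 19]
BINARY_OP % → 0 % 19 = 0. Stack: [0]
LOAD_FAST a → push 29. Stack: [0, 29]
BINARY_OP * → 0 * 29 = 0. Stack: [0]
STORE_FAST y → y=0. Stack: []
LOAD_FAST_LOAD_FAST a,a → push 29,29. Stack: [29, 29]
BINARY_OP + → 29 + 29 = 58. Stack: [58]
LOAD_FAST_LOAD_FAST y,a → push 0,29. Stack: [58, 0, 29]
BINARY_OP * → 0 * 29 = 0. Stack: [58, 0]
BINARY_OP ^ → 58 ^ 0 = 58. Stack: [58]
STORE_FAST z → z=58. Stack: []
LOAD_FAST_LOAD_FAST y,a → push 0,29. Stack: [0, 29]
BINARY_OP - → 0 - 29 = -29. Stack: [-29]
STORE_FAST y → y=-29. Stack: []
LOAD_FAST_LOAD_FAST z,b → push 58,19. Stack: [58, 19]
BINARY_OP * → 58 * 19 = 1102. Stack: [1102]
LOAD_FAST a → push 29. Stack: [1102, 29]
LOAD_CONST → push 2. Stack: [1102, 29, 2]
BINARY_OP - → 29 - 2 = 27. Stack: [1102, 27]
BINARY_OP * → 1102 * 27 = 29754. Stack: [29754]
STORE_FAST u → u=29754. Stack: []
LOAD_FAST k → push 0. Stack: [0]
LOAD_CONST → push 11. Stack: [0, 11]
BINARY_OP - → 0 - 11 = -11. Stack: [-11]
LOAD_FAST_LOAD_FAST z,k → push 58,0. Stack: [-11, 58, 0]
BINARY_OP * → 58 * 0 = 0. Stack: [-11, 0]
BINARY_OP - → -11 - 0 = -11. Stack: [-11]
STORE_FAST t → t=-11. Stack: []
LOAD_FAST z → push 58. Stack: [58]
RETURN_VALUE → return 58.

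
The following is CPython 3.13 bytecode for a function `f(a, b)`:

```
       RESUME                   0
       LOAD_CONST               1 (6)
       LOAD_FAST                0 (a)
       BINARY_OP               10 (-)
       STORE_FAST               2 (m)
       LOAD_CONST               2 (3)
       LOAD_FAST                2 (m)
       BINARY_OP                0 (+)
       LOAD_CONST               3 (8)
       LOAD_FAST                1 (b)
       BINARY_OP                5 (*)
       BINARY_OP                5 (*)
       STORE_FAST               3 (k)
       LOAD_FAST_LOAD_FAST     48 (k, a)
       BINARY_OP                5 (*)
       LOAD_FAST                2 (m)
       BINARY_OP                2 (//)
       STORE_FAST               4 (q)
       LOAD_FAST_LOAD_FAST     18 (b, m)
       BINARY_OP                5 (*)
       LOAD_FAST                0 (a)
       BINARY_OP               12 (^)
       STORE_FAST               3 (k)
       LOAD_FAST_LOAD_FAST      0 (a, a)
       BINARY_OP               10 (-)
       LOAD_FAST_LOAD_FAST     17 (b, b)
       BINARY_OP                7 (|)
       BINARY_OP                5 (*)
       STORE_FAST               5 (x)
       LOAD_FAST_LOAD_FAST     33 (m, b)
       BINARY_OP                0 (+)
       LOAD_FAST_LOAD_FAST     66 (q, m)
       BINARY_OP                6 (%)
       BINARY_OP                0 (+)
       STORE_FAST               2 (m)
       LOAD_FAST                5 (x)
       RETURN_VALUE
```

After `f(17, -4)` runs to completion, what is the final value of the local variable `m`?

LOAD_CONST → push 6. Stack: [6]
LOAD_FAST a → push 17. Stack: [6, 17]
BINARY_OP - → 6 - 17 = -11. Stack: [-11]
STORE_FAST m → m=-11. Stack: []
LOAD_CONST → push 3. Stack: [3]
LOAD_FAST m → push -11. Stack: [3, -11]
BINARY_OP + → 3 + -11 = -8. Stack: [-8]
LOAD_CONST → push 8. Stack: [-8, 8]
LOAD_FAST b → push -4. Stack: [-8, 8, -4]
BINARY_OP * → 8 * -4 = -32. Stack: [-8, -32]
BINARY_OP * → -8 * -32 = 256. Stack: [256]
STORE_FAST k → k=256. Stack: []
LOAD_FAST_LOAD_FAST k,a → push 256,17. Stack: [256, 17]
BINARY_OP * → 256 * 17 = 4352. Stack: [4352]
LOAD_FAST m → push -11. Stack: [4352, -11]
BINARY_OP // → 4352 // -11 = -396. Stack: [-396]
STORE_FAST q → q=-396. Stack: []
LOAD_FAST_LOAD_FAST b,m → push -4,-11. Stack: [-4, -11]
BINARY_OP * → -4 * -11 = 44. Stack: [44]
LOAD_FAST a → push 17. Stack: [44, 17]
BINARY_OP ^ → 44 ^ 17 = 61. Stack: [61]
STORE_FAST k → k=61. Stack: []
LOAD_FAST_LOAD_FAST a,a → push 17,17. Stack: [17, 17]
BINARY_OP - → 17 - 17 = 0. Stack: [0]
LOAD_FAST_LOAD_FAST b,b → push -4,-4. Stack: [0, -4, -4]
BINARY_OP | → -4 | -4 = -4. Stack: [0, -4]
BINARY_OP * → 0 * -4 = 0. Stack: [0]
STORE_FAST x → x=0. Stack: []
LOAD_FAST_LOAD_FAST m,b → push -11,-4. Stack: [-11, -4]
BINARY_OP + → -11 + -4 = -15. Stack: [-15]
LOAD_FAST_LOAD_FAST q,m → push -396,-11. Stack: [-15, -396, -11]
BINARY_OP % → -396 % -11 = 0. Stack: [-15, 0]
BINARY_OP + → -15 + 0 = -15. Stack: [-15]
STORE_FAST m → m=-15. Stack: []
LOAD_FAST x → push 0. Stack: [0]
RETURN_VALUE → return 0.

-15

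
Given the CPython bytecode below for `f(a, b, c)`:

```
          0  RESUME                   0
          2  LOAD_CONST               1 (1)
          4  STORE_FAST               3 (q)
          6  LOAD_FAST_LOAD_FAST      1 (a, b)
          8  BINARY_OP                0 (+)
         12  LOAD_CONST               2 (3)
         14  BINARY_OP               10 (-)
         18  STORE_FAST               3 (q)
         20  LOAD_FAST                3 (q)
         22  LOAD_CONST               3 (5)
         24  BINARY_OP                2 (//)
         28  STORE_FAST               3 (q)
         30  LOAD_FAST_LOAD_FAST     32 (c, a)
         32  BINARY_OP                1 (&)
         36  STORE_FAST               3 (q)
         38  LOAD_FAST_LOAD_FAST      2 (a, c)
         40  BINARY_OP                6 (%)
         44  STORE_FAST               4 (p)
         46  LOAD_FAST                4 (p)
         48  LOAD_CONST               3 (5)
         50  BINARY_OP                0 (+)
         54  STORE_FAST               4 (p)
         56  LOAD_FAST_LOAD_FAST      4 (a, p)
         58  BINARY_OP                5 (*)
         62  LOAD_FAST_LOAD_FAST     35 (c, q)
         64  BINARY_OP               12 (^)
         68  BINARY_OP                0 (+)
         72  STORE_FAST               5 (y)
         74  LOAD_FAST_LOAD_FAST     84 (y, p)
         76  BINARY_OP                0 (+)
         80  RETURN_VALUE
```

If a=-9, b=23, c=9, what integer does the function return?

LOAD_CONST → push 1. Stack: [1]
STORE_FAST q → q=1. Stack: []
LOAD_FAST_LOAD_FAST a,b → push -9,23. Stack: [-9, 23]
BINARY_OP + → -9 + 23 = 14. Stack: [14]
LOAD_CONST → push 3. Stack: [14, 3]
BINARY_OP - → 14 - 3 = 11. Stack: [11]
STORE_FAST q → q=11. Stack: []
LOAD_FAST q → push 11. Stack: [11]
LOAD_CONST → push 5. Stack: [11, 5]
BINARY_OP // → 11 // 5 = 2. Stack: [2]
STORE_FAST q → q=2. Stack: []
LOAD_FAST_LOAD_FAST c,a → push 9,-9. Stack: [9, -9]
BINARY_OP & → 9 & -9 = 1. Stack: [1]
STORE_FAST q → q=1. Stack: []
LOAD_FAST_LOAD_FAST a,c → push -9,9. Stack: [-9, 9]
BINARY_OP % → -9 % 9 = 0. Stack: [0]
STORE_FAST p → p=0. Stack: []
LOAD_FAST p → push 0. Stack: [0]
LOAD_CONST → push 5. Stack: [0, 5]
BINARY_OP + → 0 + 5 = 5. Stack: [5]
STORE_FAST p → p=5. Stack: []
LOAD_FAST_LOAD_FAST a,p → push -9,5. Stack: [-9, 5]
BINARY_OP * → -9 * 5 = -45. Stack: [-45]
LOAD_FAST_LOAD_FAST c,q → push 9,1. Stack: [-45, 9, 1]
BINARY_OP ^ → 9 ^ 1 = 8. Stack: [-45, 8]
BINARY_OP + → -45 + 8 = -37. Stack: [-37]
STORE_FAST y → y=-37. Stack: []
LOAD_FAST_LOAD_FAST y,p → push -37,5. Stack: [-37, 5]
BINARY_OP + → -37 + 5 = -32. Stack: [-32]
RETURN_VALUE → return -32.

-32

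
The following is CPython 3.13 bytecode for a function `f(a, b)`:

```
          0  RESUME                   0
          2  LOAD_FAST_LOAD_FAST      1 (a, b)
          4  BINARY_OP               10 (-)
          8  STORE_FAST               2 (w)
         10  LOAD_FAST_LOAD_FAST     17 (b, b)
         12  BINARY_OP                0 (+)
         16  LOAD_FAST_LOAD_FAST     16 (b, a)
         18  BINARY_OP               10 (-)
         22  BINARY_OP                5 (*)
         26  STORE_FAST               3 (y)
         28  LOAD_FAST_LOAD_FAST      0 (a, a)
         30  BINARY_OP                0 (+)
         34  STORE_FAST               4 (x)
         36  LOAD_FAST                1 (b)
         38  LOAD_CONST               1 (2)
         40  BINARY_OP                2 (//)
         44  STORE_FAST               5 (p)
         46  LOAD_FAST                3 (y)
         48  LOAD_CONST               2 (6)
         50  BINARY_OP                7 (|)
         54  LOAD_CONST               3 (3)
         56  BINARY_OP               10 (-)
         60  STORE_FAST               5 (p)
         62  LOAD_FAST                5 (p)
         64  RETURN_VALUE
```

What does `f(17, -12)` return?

LOAD_FAST_LOAD_FAST a,b → push 17,-12. Stack: [17, -12]
BINARY_OP - → 17 - -12 = 29. Stack: [29]
STORE_FAST w → w=29. Stack: []
LOAD_FAST_LOAD_FAST b,b → push -12,-12. Stack: [-12, -12]
BINARY_OP + → -12 + -12 = -24. Stack: [-24]
LOAD_FAST_LOAD_FAST b,a → push -12,17. Stack: [-24, -12, 17]
BINARY_OP - → -12 - 17 = -29. Stack: [-24, -29]
BINARY_OP * → -24 * -29 = 696. Stack: [696]
STORE_FAST y → y=696. Stack: []
LOAD_FAST_LOAD_FAST a,a → push 17,17. Stack: [17, 17]
BINARY_OP + → 17 + 17 = 34. Stack: [34]
STORE_FAST x → x=34. Stack: []
LOAD_FAST b → push -12. Stack: [-12]
LOAD_CONST → push 2. Stack: [-12, 2]
BINARY_OP // → -12 // 2 = -6. Stack: [-6]
STORE_FAST p → p=-6. Stack: []
LOAD_FAST y → push 696. Stack: [696]
LOAD_CONST → push 6. Stack: [696, 6]
BINARY_OP | → 696 | 6 = 702. Stack: [702]
LOAD_CONST → push 3. Stack: [702, 3]
BINARY_OP - → 702 - 3 = 699. Stack: [699]
STORE_FAST p → p=699. Stack: []
LOAD_FAST p → push 699. Stack: [699]
RETURN_VALUE → return 699.

699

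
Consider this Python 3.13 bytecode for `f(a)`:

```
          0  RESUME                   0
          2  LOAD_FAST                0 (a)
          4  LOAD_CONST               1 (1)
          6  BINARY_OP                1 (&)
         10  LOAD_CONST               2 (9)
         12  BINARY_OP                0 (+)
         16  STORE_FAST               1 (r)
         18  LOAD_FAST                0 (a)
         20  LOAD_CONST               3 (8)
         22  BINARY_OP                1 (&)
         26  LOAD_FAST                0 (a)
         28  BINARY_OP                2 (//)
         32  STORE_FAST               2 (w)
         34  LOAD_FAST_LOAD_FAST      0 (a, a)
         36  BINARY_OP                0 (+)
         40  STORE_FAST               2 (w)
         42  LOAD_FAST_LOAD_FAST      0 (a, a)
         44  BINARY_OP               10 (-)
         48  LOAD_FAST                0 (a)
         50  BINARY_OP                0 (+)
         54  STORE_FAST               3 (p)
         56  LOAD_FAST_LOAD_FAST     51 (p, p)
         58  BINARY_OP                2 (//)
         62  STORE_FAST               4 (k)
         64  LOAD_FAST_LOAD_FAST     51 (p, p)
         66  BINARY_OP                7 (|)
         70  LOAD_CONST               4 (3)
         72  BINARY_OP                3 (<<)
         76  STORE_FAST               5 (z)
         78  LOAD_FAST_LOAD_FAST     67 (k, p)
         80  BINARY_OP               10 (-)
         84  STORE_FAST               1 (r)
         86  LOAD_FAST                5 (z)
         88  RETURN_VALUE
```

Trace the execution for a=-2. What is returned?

LOAD_FAST a → push -2. Stack: [-2]
LOAD_CONST → push 1. Stack: [-2, 1]
BINARY_OP & → -2 & 1 = 0. Stack: [0]
LOAD_CONST → push 9. Stack: [0, 9]
BINARY_OP + → 0 + 9 = 9. Stack: [9]
STORE_FAST r → r=9. Stack: []
LOAD_FAST a → push -2. Stack: [-2]
LOAD_CONST → push 8. Stack: [-2, 8]
BINARY_OP & → -2 & 8 = 8. Stack: [8]
LOAD_FAST a → push -2. Stack: [8, -2]
BINARY_OP // → 8 // -2 = -4. Stack: [-4]
STORE_FAST w → w=-4. Stack: []
LOAD_FAST_LOAD_FAST a,a → push -2,-2. Stack: [-2, -2]
BINARY_OP + → -2 + -2 = -4. Stack: [-4]
STORE_FAST w → w=-4. Stack: []
LOAD_FAST_LOAD_FAST a,a → push -2,-2. Stack: [-2, -2]
BINARY_OP - → -2 - -2 = 0. Stack: [0]
LOAD_FAST a → push -2. Stack: [0, -2]
BINARY_OP + → 0 + -2 = -2. Stack: [-2]
STORE_FAST p → p=-2. Stack: []
LOAD_FAST_LOAD_FAST p,p → push -2,-2. Stack: [-2, -2]
BINARY_OP // → -2 // -2 = 1. Stack: [1]
STORE_FAST k → k=1. Stack: []
LOAD_FAST_LOAD_FAST p,p → push -2,-2. Stack: [-2, -2]
BINARY_OP | → -2 | -2 = -2. Stack: [-2]
LOAD_CONST → push 3. Stack: [-2, 3]
BINARY_OP << → -2 << 3 = -16. Stack: [-16]
STORE_FAST z → z=-16. Stack: []
LOAD_FAST_LOAD_FAST k,p → push 1,-2. Stack: [1, -2]
BINARY_OP - → 1 - -2 = 3. Stack: [3]
STORE_FAST r → r=3. Stack: []
LOAD_FAST z → push -16. Stack: [-16]
RETURN_VALUE → return -16.

-16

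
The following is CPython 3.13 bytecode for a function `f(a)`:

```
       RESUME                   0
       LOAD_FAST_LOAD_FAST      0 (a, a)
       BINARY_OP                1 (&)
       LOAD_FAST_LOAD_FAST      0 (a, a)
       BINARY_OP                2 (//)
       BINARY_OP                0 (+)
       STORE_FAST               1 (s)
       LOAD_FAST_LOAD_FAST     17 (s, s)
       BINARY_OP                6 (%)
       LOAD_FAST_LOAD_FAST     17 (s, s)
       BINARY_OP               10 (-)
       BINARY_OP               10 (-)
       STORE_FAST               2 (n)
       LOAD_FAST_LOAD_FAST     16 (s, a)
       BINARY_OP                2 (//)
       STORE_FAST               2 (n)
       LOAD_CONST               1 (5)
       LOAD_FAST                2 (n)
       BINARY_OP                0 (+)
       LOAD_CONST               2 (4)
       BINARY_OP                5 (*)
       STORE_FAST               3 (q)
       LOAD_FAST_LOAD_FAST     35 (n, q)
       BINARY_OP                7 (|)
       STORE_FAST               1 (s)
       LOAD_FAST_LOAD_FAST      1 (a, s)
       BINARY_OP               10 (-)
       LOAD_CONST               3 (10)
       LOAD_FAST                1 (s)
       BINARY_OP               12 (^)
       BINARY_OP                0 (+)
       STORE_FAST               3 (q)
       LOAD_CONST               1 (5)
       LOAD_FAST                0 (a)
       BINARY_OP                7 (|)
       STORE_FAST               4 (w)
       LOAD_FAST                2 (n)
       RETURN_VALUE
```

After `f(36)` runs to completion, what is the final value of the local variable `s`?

25

LOAD_FAST_LOAD_FAST a,a → push 36,36. Stack: [36, 36]
BINARY_OP & → 36 & 36 = 36. Stack: [36]
LOAD_FAST_LOAD_FAST a,a → push 36,36. Stack: [36, 36, 36]
BINARY_OP // → 36 // 36 = 1. Stack: [36, 1]
BINARY_OP + → 36 + 1 = 37. Stack: [37]
STORE_FAST s → s=37. Stack: []
LOAD_FAST_LOAD_FAST s,s → push 37,37. Stack: [37, 37]
BINARY_OP % → 37 % 37 = 0. Stack: [0]
LOAD_FAST_LOAD_FAST s,s → push 37,37. Stack: [0, 37, 37]
BINARY_OP - → 37 - 37 = 0. Stack: [0, 0]
BINARY_OP - → 0 - 0 = 0. Stack: [0]
STORE_FAST n → n=0. Stack: []
LOAD_FAST_LOAD_FAST s,a → push 37,36. Stack: [37, 36]
BINARY_OP // → 37 // 36 = 1. Stack: [1]
STORE_FAST n → n=1. Stack: []
LOAD_CONST → push 5. Stack: [5]
LOAD_FAST n → push 1. Stack: [5, 1]
BINARY_OP + → 5 + 1 = 6. Stack: [6]
LOAD_CONST → push 4. Stack: [6, 4]
BINARY_OP * → 6 * 4 = 24. Stack: [24]
STORE_FAST q → q=24. Stack: []
LOAD_FAST_LOAD_FAST n,q → push 1,24. Stack: [1, 24]
BINARY_OP | → 1 | 24 = 25. Stack: [25]
STORE_FAST s → s=25. Stack: []
LOAD_FAST_LOAD_FAST a,s → push 36,25. Stack: [36, 25]
BINARY_OP - → 36 - 25 = 11. Stack: [11]
LOAD_CONST → push 10. Stack: [11, 10]
LOAD_FAST s → push 25. Stack: [11, 10, 25]
BINARY_OP ^ → 10 ^ 25 = 19. Stack: [11, 19]
BINARY_OP + → 11 + 19 = 30. Stack: [30]
STORE_FAST q → q=30. Stack: []
LOAD_CONST → push 5. Stack: [5]
LOAD_FAST a → push 36. Stack: [5, 36]
BINARY_OP | → 5 | 36 = 37. Stack: [37]
STORE_FAST w → w=37. Stack: []
LOAD_FAST n → push 1. Stack: [1]
RETURN_VALUE → return 1.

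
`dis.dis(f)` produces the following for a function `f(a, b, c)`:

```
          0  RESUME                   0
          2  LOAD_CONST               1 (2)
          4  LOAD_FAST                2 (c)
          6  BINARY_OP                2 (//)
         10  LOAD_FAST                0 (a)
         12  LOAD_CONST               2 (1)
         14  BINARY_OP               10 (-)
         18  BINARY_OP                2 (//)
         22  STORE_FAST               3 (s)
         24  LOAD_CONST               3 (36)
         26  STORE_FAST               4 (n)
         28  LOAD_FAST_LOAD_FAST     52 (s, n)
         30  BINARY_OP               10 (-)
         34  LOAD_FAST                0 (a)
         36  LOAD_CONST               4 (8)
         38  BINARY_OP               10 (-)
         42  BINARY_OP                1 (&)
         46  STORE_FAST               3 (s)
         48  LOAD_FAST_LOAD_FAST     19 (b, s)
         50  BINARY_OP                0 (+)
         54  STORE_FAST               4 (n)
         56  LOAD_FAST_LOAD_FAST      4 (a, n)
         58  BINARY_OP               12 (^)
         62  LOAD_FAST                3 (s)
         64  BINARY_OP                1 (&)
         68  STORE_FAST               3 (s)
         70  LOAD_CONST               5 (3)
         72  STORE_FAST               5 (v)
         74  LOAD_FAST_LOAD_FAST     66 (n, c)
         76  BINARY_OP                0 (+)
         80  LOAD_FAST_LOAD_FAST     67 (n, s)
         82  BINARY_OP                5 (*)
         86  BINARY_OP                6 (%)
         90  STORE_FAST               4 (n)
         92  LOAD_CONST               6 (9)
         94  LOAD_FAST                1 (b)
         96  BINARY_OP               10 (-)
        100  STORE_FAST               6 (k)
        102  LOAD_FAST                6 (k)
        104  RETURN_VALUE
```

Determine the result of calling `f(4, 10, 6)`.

-1

LOAD_CONST → push 2. Stack: [2]
LOAD_FAST c → push 6. Stack: [2, 6]
BINARY_OP // → 2 // 6 = 0. Stack: [0]
LOAD_FAST a → push 4. Stack: [0, 4]
LOAD_CONST → push 1. Stack: [0, 4, 1]
BINARY_OP - → 4 - 1 = 3. Stack: [0, 3]
BINARY_OP // → 0 // 3 = 0. Stack: [0]
STORE_FAST s → s=0. Stack: []
LOAD_CONST → push 36. Stack: [36]
STORE_FAST n → n=36. Stack: []
LOAD_FAST_LOAD_FAST s,n → push 0,36. Stack: [0, 36]
BINARY_OP - → 0 - 36 = -36. Stack: [-36]
LOAD_FAST a → push 4. Stack: [-36, 4]
LOAD_CONST → push 8. Stack: [-36, 4, 8]
BINARY_OP - → 4 - 8 = -4. Stack: [-36, -4]
BINARY_OP & → -36 & -4 = -36. Stack: [-36]
STORE_FAST s → s=-36. Stack: []
LOAD_FAST_LOAD_FAST b,s → push 10,-36. Stack: [10, -36]
BINARY_OP + → 10 + -36 = -26. Stack: [-26]
STORE_FAST n → n=-26. Stack: []
LOAD_FAST_LOAD_FAST a,n → push 4,-26. Stack: [4, -26]
BINARY_OP ^ → 4 ^ -26 = -30. Stack: [-30]
LOAD_FAST s → push -36. Stack: [-30, -36]
BINARY_OP & → -30 & -36 = -64. Stack: [-64]
STORE_FAST s → s=-64. Stack: []
LOAD_CONST → push 3. Stack: [3]
STORE_FAST v → v=3. Stack: []
LOAD_FAST_LOAD_FAST n,c → push -26,6. Stack: [-26, 6]
BINARY_OP + → -26 + 6 = -20. Stack: [-20]
LOAD_FAST_LOAD_FAST n,s → push -26,-64. Stack: [-20, -26, -64]
BINARY_OP * → -26 * -64 = 1664. Stack: [-20, 1664]
BINARY_OP % → -20 % 1664 = 1644. Stack: [1644]
STORE_FAST n → n=1644. Stack: []
LOAD_CONST → push 9. Stack: [9]
LOAD_FAST b → push 10. Stack: [9, 10]
BINARY_OP - → 9 - 10 = -1. Stack: [-1]
STORE_FAST k → k=-1. Stack: []
LOAD_FAST k → push -1. Stack: [-1]
RETURN_VALUE → return -1.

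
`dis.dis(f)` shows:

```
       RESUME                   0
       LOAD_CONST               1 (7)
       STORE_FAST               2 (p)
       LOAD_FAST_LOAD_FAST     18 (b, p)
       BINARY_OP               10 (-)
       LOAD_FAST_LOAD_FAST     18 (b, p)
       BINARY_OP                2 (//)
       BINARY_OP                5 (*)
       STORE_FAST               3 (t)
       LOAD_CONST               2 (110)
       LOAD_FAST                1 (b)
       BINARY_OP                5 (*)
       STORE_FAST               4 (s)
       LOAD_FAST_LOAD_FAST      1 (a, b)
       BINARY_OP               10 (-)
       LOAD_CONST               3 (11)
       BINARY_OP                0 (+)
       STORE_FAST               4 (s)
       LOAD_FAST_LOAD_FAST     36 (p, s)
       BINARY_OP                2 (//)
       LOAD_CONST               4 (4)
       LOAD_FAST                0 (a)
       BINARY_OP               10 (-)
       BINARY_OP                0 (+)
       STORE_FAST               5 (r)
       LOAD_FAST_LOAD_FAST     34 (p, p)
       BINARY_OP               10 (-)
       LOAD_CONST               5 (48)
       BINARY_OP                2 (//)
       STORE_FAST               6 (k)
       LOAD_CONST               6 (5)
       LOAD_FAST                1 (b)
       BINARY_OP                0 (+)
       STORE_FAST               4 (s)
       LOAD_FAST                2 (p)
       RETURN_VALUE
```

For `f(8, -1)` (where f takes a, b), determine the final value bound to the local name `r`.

-4

LOAD_CONST → push 7. Stack: [7]
STORE_FAST p → p=7. Stack: []
LOAD_FAST_LOAD_FAST b,p → push -1,7. Stack: [-1, 7]
BINARY_OP - → -1 - 7 = -8. Stack: [-8]
LOAD_FAST_LOAD_FAST b,p → push -1,7. Stack: [-8, -1, 7]
BINARY_OP // → -1 // 7 = -1. Stack: [-8, -1]
BINARY_OP * → -8 * -1 = 8. Stack: [8]
STORE_FAST t → t=8. Stack: []
LOAD_CONST → push 110. Stack: [110]
LOAD_FAST b → push -1. Stack: [110, -1]
BINARY_OP * → 110 * -1 = -110. Stack: [-110]
STORE_FAST s → s=-110. Stack: []
LOAD_FAST_LOAD_FAST a,b → push 8,-1. Stack: [8, -1]
BINARY_OP - → 8 - -1 = 9. Stack: [9]
LOAD_CONST → push 11. Stack: [9, 11]
BINARY_OP + → 9 + 11 = 20. Stack: [20]
STORE_FAST s → s=20. Stack: []
LOAD_FAST_LOAD_FAST p,s → push 7,20. Stack: [7, 20]
BINARY_OP // → 7 // 20 = 0. Stack: [0]
LOAD_CONST → push 4. Stack: [0, 4]
LOAD_FAST a → push 8. Stack: [0, 4, 8]
BINARY_OP - → 4 - 8 = -4. Stack: [0, -4]
BINARY_OP + → 0 + -4 = -4. Stack: [-4]
STORE_FAST r → r=-4. Stack: []
LOAD_FAST_LOAD_FAST p,p → push 7,7. Stack: [7, 7]
BINARY_OP - → 7 - 7 = 0. Stack: [0]
LOAD_CONST → push 48. Stack: [0, 48]
BINARY_OP // → 0 // 48 = 0. Stack: [0]
STORE_FAST k → k=0. Stack: []
LOAD_CONST → push 5. Stack: [5]
LOAD_FAST b → push -1. Stack: [5, -1]
BINARY_OP + → 5 + -1 = 4. Stack: [4]
STORE_FAST s → s=4. Stack: []
LOAD_FAST p → push 7. Stack: [7]
RETURN_VALUE → return 7.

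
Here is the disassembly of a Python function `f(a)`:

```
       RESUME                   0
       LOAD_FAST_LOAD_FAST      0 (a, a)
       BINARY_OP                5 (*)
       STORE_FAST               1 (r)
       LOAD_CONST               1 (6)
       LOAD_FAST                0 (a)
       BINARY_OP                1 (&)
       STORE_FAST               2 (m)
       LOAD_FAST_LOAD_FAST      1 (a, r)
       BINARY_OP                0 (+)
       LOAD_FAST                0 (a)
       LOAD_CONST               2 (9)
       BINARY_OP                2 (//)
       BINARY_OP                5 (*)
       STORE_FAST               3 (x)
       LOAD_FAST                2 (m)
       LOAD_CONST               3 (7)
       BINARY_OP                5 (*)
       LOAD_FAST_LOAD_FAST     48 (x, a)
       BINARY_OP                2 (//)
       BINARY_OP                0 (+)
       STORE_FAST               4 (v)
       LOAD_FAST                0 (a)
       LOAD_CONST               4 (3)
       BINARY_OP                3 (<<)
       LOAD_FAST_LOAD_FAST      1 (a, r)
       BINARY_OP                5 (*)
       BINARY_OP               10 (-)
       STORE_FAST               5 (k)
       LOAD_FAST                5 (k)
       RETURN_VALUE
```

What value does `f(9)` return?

LOAD_FAST_LOAD_FAST a,a → push 9,9. Stack: [9, 9]
BINARY_OP * → 9 * 9 = 81. Stack: [81]
STORE_FAST r → r=81. Stack: []
LOAD_CONST → push 6. Stack: [6]
LOAD_FAST a → push 9. Stack: [6, 9]
BINARY_OP & → 6 & 9 = 0. Stack: [0]
STORE_FAST m → m=0. Stack: []
LOAD_FAST_LOAD_FAST a,r → push 9,81. Stack: [9, 81]
BINARY_OP + → 9 + 81 = 90. Stack: [90]
LOAD_FAST a → push 9. Stack: [90, 9]
LOAD_CONST → push 9. Stack: [90, 9, 9]
BINARY_OP // → 9 // 9 = 1. Stack: [90, 1]
BINARY_OP * → 90 * 1 = 90. Stack: [90]
STORE_FAST x → x=90. Stack: []
LOAD_FAST m → push 0. Stack: [0]
LOAD_CONST → push 7. Stack: [0, 7]
BINARY_OP * → 0 * 7 = 0. Stack: [0]
LOAD_FAST_LOAD_FAST x,a → push 90,9. Stack: [0, 90, 9]
BINARY_OP // → 90 // 9 = 10. Stack: [0, 10]
BINARY_OP + → 0 + 10 = 10. Stack: [10]
STORE_FAST v → v=10. Stack: []
LOAD_FAST a → push 9. Stack: [9]
LOAD_CONST → push 3. Stack: [9, 3]
BINARY_OP << → 9 << 3 = 72. Stack: [72]
LOAD_FAST_LOAD_FAST a,r → push 9,81. Stack: [72, 9, 81]
BINARY_OP * → 9 * 81 = 729. Stack: [72, 729]
BINARY_OP - → 72 - 729 = -657. Stack: [-657]
STORE_FAST k → k=-657. Stack: []
LOAD_FAST k → push -657. Stack: [-657]
RETURN_VALUE → return -657.

-657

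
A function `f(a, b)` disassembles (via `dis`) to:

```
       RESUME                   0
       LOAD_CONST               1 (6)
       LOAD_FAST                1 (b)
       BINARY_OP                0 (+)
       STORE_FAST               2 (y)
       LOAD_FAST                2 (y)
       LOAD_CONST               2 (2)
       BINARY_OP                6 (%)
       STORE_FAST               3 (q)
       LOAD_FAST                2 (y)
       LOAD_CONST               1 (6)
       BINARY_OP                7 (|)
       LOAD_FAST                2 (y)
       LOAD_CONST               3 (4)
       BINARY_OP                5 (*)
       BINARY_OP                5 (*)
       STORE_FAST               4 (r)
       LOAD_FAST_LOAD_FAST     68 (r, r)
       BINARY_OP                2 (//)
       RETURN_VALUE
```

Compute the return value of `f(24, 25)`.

LOAD_CONST → push 6. Stack: [6]
LOAD_FAST b → push 25. Stack: [6, 25]
BINARY_OP + → 6 + 25 = 31. Stack: [31]
STORE_FAST y → y=31. Stack: []
LOAD_FAST y → push 31. Stack: [31]
LOAD_CONST → push 2. Stack: [31, 2]
BINARY_OP % → 31 % 2 = 1. Stack: [1]
STORE_FAST q → q=1. Stack: []
LOAD_FAST y → push 31. Stack: [31]
LOAD_CONST → push 6. Stack: [31, 6]
BINARY_OP | → 31 | 6 = 31. Stack: [31]
LOAD_FAST y → push 31. Stack: [31, 31]
LOAD_CONST → push 4. Stack: [31, 31, 4]
BINARY_OP * → 31 * 4 = 124. Stack: [31, 124]
BINARY_OP * → 31 * 124 = 3844. Stack: [3844]
STORE_FAST r → r=3844. Stack: []
LOAD_FAST_LOAD_FAST r,r → push 3844,3844. Stack: [3844, 3844]
BINARY_OP // → 3844 // 3844 = 1. Stack: [1]
RETURN_VALUE → return 1.

1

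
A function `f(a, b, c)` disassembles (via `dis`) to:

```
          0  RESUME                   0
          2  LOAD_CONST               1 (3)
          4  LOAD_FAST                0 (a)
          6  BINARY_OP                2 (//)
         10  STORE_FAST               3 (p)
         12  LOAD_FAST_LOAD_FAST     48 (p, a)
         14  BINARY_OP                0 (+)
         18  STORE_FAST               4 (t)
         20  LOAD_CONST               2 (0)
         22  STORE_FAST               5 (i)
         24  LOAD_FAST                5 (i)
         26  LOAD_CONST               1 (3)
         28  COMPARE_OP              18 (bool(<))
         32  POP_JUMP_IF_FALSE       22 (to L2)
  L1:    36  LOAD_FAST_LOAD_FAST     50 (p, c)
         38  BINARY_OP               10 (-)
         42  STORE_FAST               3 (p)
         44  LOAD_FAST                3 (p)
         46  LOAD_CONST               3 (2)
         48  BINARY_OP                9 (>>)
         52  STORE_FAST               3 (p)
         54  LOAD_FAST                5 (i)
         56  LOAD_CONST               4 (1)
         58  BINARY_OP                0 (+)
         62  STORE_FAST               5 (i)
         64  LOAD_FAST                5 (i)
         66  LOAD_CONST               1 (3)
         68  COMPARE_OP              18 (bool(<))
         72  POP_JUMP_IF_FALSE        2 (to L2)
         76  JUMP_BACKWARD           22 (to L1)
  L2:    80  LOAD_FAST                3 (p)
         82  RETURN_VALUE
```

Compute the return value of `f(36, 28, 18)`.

-6

LOAD_CONST → push 3. Stack: [3]
LOAD_FAST a → push 36. Stack: [3, 36]
BINARY_OP // → 3 // 36 = 0. Stack: [0]
STORE_FAST p → p=0. Stack: []
LOAD_FAST_LOAD_FAST p,a → push 0,36. Stack: [0, 36]
BINARY_OP + → 0 + 36 = 36. Stack: [36]
STORE_FAST t → t=36. Stack: []
LOAD_CONST → push 0. Stack: [0]
STORE_FAST i → i=0. Stack: []
LOAD_FAST i → push 0. Stack: [0]
LOAD_CONST → push 3. Stack: [0, 3]
COMPARE_OP bool(<) → 0 vs 3 = True. Stack: [True]
POP_JUMP_IF_FALSE → pop True; no jump. Stack: []
LOAD_FAST_LOAD_FAST p,c → push 0,18. Stack: [0, 18]
BINARY_OP - → 0 - 18 = -18. Stack: [-18]
STORE_FAST p → p=-18. Stack: []
LOAD_FAST p → push -18. Stack: [-18]
LOAD_CONST → push 2. Stack: [-18, 2]
BINARY_OP >> → -18 >> 2 = -5. Stack: [-5]
STORE_FAST p → p=-5. Stack: []
LOAD_FAST i → push 0. Stack: [0]
LOAD_CONST → push 1. Stack: [0, 1]
BINARY_OP + → 0 + 1 = 1. Stack: [1]
STORE_FAST i → i=1. Stack: []
LOAD_FAST i → push 1. Stack: [1]
LOAD_CONST → push 3. Stack: [1, 3]
COMPARE_OP bool(<) → 1 vs 3 = True. Stack: [True]
POP_JUMP_IF_FALSE → pop True; no jump. Stack: []
LOAD_FAST_LOAD_FAST p,c → push -5,18. Stack: [-5, 18]
BINARY_OP - → -5 - 18 = -23. Stack: [-23]
STORE_FAST p → p=-23. Stack: []
LOAD_FAST p → push -23. Stack: [-23]
LOAD_CONST → push 2. Stack: [-23, 2]
BINARY_OP >> → -23 >> 2 = -6. Stack: [-6]
STORE_FAST p → p=-6. Stack: []
LOAD_FAST i → push 1. Stack: [1]
LOAD_CONST → push 1. Stack: [1, 1]
BINARY_OP + → 1 + 1 = 2. Stack: [2]
STORE_FAST i → i=2. Stack: []
LOAD_FAST i → push 2. Stack: [2]
LOAD_CONST → push 3. Stack: [2, 3]
COMPARE_OP bool(<) → 2 vs 3 = True. Stack: [True]
POP_JUMP_IF_FALSE → pop True; no jump. Stack: []
LOAD_FAST_LOAD_FAST p,c → push -6,18. Stack: [-6, 18]
BINARY_OP - → -6 - 18 = -24. Stack: [-24]
STORE_FAST p → p=-24. Stack: []
LOAD_FAST p → push -24. Stack: [-24]
LOAD_CONST → push 2. Stack: [-24, 2]
BINARY_OP >> → -24 >> 2 = -6. Stack: [-6]
STORE_FAST p → p=-6. Stack: []
LOAD_FAST i → push 2. Stack: [2]
LOAD_CONST → push 1. Stack: [2, 1]
BINARY_OP + → 2 + 1 = 3. Stack: [3]
STORE_FAST i → i=3. Stack: []
LOAD_FAST i → push 3. Stack: [3]
LOAD_CONST → push 3. Stack: [3, 3]
COMPARE_OP bool(<) → 3 vs 3 = False. Stack: [False]
POP_JUMP_IF_FALSE → pop False; jump. Stack: []
LOAD_FAST p → push -6. Stack: [-6]
RETURN_VALUE → return -6.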